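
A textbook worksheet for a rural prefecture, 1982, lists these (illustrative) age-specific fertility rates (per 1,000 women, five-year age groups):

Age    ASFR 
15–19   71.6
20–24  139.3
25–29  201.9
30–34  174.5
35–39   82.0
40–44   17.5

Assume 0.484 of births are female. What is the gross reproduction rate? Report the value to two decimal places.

1.66

Proportion female at birth = 0.484.
Sum of ASFRs = 71.6 + 139.3 + 201.9 + 174.5 + 82.0 + 17.5 = 686.8
TFR = 5 × 686.8 / 1000 = 3.434
GRR = 0.484 × 3.434 = 1.66206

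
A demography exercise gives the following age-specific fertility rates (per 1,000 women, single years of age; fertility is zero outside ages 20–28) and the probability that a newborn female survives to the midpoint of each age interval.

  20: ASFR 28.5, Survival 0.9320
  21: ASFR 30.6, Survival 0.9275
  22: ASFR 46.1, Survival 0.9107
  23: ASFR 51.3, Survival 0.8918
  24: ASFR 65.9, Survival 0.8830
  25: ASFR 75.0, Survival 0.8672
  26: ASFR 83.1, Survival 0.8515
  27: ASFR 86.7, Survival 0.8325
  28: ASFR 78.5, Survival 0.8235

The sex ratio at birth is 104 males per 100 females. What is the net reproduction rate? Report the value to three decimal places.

0.232

Proportion female at birth = 100 / (100 + 104) = 0.49020.
Per-age-group product (1 × ASFR × survival probability):
  20: 1 × 28.5/1000 × 0.9320 = 0.02656
  21: 1 × 30.6/1000 × 0.9275 = 0.02838
  22: 1 × 46.1/1000 × 0.9107 = 0.04198
  23: 1 × 51.3/1000 × 0.8918 = 0.04575
  24: 1 × 65.9/1000 × 0.8830 = 0.05819
  25: 1 × 75.0/1000 × 0.8672 = 0.06504
  26: 1 × 83.1/1000 × 0.8515 = 0.07076
  27: 1 × 86.7/1000 × 0.8325 = 0.07218
  28: 1 × 78.5/1000 × 0.8235 = 0.06464
Sum = 0.47348
NRR = 0.49020 × 0.47348 = 0.23210
NRR < 1, so the cohort does not fully replace itself.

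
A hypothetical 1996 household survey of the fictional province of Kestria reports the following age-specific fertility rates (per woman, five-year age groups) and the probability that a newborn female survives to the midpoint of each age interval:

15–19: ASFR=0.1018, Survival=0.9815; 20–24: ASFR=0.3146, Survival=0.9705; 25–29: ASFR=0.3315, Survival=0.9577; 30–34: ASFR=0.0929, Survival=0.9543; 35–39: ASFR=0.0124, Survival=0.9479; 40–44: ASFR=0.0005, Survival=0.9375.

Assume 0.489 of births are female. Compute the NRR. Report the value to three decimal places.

Proportion female at birth = 0.489.
Each age group contributes 5 × ASFR × survival:
  15–19: 5 × 0.1018 × 0.9815 = 0.49958
  20–24: 5 × 0.3146 × 0.9705 = 1.52660
  25–29: 5 × 0.3315 × 0.9577 = 1.58739
  30–34: 5 × 0.0929 × 0.9543 = 0.44327
  35–39: 5 × 0.0124 × 0.9479 = 0.05877
  40–44: 5 × 0.0005 × 0.9375 = 0.00234
Sum = 4.11795
NRR = 0.489 × 4.11795 = 2.01368

2.014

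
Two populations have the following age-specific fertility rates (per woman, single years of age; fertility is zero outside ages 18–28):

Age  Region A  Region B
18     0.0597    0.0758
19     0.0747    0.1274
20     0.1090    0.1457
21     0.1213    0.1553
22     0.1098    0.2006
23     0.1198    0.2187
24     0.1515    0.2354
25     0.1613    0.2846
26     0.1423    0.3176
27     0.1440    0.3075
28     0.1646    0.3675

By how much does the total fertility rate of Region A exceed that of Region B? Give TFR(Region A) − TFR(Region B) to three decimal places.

Region A:
  Sum of ASFRs = 0.0597 + 0.0747 + 0.1090 + 0.1213 + 0.1098 + 0.1198 + 0.1515 + 0.1613 + 0.1423 + 0.1440 + 0.1646 = 1.3580
  TFR = 1.358
Region B:
  Sum of ASFRs = 0.0758 + 0.1274 + 0.1457 + 0.1553 + 0.2006 + 0.2187 + 0.2354 + 0.2846 + 0.3176 + 0.3075 + 0.3675 = 2.4361
  TFR = 2.4361
Difference = 1.358 − 2.4361 = -1.0781

-1.078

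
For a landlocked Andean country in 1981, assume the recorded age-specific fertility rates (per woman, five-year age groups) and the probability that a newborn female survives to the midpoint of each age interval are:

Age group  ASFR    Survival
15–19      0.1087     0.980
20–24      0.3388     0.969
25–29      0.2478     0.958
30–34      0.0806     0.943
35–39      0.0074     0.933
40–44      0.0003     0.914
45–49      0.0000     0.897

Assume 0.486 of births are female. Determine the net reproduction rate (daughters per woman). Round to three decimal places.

1.836

Proportion female at birth = 0.486.
Each age group contributes 5 × ASFR × survival:
  15–19: 5 × 0.1087 × 0.980 = 0.53263
  20–24: 5 × 0.3388 × 0.969 = 1.64149
  25–29: 5 × 0.2478 × 0.958 = 1.18696
  30–34: 5 × 0.0806 × 0.943 = 0.38003
  35–39: 5 × 0.0074 × 0.933 = 0.03452
  40–44: 5 × 0.0003 × 0.914 = 0.00137
  45–49: 5 × 0.0000 × 0.897 = 0.00000
Sum = 3.77700
NRR = 0.486 × 3.77700 = 1.83562
NRR > 1, so each generation more than replaces itself.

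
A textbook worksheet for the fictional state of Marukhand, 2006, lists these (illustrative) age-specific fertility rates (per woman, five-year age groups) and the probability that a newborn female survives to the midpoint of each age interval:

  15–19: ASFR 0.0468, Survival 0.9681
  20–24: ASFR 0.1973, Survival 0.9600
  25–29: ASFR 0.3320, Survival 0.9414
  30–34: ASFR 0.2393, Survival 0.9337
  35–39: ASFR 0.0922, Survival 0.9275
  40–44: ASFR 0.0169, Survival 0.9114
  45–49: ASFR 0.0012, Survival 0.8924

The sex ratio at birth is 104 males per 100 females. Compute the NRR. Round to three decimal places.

Proportion female at birth = 100 / (100 + 104) = 0.49020.
Survival-weighted fertility by age (5·fₓ·Sₓ):
  15–19: 5 × 0.0468 × 0.9681 = 0.22654
  20–24: 5 × 0.1973 × 0.9600 = 0.94704
  25–29: 5 × 0.3320 × 0.9414 = 1.56272
  30–34: 5 × 0.2393 × 0.9337 = 1.11717
  35–39: 5 × 0.0922 × 0.9275 = 0.42758
  40–44: 5 × 0.0169 × 0.9114 = 0.07701
  45–49: 5 × 0.0012 × 0.8924 = 0.00535
Sum = 4.36341
NRR = 0.49020 × 4.36341 = 2.13894

2.139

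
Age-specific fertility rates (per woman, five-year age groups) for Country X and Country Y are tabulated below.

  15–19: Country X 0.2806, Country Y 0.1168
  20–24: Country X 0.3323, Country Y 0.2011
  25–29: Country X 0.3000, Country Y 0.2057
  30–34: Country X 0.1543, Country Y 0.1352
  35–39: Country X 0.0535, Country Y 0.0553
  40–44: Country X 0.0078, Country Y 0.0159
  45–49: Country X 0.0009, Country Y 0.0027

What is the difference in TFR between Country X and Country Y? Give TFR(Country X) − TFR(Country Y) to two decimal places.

1.98

Country X:
  Sum of ASFRs = 0.2806 + 0.3323 + 0.3000 + 0.1543 + 0.0535 + 0.0078 + 0.0009 = 1.1294
  TFR = 5 × 1.1294 = 5.647
Country Y:
  Sum of ASFRs = 0.1168 + 0.2011 + 0.2057 + 0.1352 + 0.0553 + 0.0159 + 0.0027 = 0.7327
  TFR = 5 × 0.7327 = 3.6635
Difference = 5.647 − 3.6635 = 1.9835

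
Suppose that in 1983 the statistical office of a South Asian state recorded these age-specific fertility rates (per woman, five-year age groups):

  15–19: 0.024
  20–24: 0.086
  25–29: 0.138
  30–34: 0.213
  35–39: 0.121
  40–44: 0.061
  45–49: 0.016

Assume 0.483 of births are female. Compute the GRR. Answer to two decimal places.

Proportion female at birth = 0.483.
Sum of ASFRs = 0.024 + 0.086 + 0.138 + 0.213 + 0.121 + 0.061 + 0.016 = 0.659
TFR = 5 × 0.659 = 3.295
GRR = 0.483 × 3.295 = 1.59149

1.59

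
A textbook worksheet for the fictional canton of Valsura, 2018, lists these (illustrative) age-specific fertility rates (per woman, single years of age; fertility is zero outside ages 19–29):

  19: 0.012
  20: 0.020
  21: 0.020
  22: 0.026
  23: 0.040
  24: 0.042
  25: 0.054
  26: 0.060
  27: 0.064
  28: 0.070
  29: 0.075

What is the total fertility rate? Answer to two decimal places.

0.48

Sum of ASFRs = 0.012 + 0.020 + 0.020 + 0.026 + 0.040 + 0.042 + 0.054 + 0.060 + 0.064 + 0.070 + 0.075 = 0.483
TFR = 0.483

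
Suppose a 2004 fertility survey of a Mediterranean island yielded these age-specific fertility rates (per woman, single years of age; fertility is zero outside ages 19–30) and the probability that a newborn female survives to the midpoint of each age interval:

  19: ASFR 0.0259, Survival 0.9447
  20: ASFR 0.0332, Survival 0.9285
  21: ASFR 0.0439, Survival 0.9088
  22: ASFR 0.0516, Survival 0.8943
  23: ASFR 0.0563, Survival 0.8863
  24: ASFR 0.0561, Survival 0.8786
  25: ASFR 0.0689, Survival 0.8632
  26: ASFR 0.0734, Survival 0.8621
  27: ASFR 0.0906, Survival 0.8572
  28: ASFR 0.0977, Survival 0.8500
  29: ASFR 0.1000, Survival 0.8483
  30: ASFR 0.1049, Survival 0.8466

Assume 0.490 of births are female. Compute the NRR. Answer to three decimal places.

Proportion female at birth = 0.490.
Weighting each age-specific rate by interval width and survival:
  19: 1 × 0.0259 × 0.9447 = 0.02447
  20: 1 × 0.0332 × 0.9285 = 0.03083
  21: 1 × 0.0439 × 0.9088 = 0.03990
  22: 1 × 0.0516 × 0.8943 = 0.04615
  23: 1 × 0.0563 × 0.8863 = 0.04990
  24: 1 × 0.0561 × 0.8786 = 0.04929
  25: 1 × 0.0689 × 0.8632 = 0.05947
  26: 1 × 0.0734 × 0.8621 = 0.06328
  27: 1 × 0.0906 × 0.8572 = 0.07766
  28: 1 × 0.0977 × 0.8500 = 0.08305
  29: 1 × 0.1000 × 0.8483 = 0.08483
  30: 1 × 0.1049 × 0.8466 = 0.08881
Sum = 0.69764
NRR = 0.490 × 0.69764 = 0.34184
NRR < 1, so the cohort does not fully replace itself.

0.342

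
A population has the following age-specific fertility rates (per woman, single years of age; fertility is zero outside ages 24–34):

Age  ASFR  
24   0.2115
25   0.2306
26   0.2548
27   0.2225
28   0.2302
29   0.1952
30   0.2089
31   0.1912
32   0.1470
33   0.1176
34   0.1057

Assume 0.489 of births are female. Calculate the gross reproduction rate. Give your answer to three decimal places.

1.034

Proportion female at birth = 0.489.
Sum of ASFRs = 0.2115 + 0.2306 + 0.2548 + 0.2225 + 0.2302 + 0.1952 + 0.2089 + 0.1912 + 0.1470 + 0.1176 + 0.1057 = 2.1152
TFR = 2.1152
GRR = 0.489 × 2.1152 = 1.03433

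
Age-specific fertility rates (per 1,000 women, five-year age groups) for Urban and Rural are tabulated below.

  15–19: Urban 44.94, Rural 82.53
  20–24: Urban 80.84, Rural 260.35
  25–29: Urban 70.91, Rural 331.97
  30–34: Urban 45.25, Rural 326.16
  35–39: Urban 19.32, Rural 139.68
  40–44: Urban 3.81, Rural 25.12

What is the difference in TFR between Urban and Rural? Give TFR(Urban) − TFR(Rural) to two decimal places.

-4.50

Urban:
  Sum of ASFRs = 44.94 + 80.84 + 70.91 + 45.25 + 19.32 + 3.81 = 265.07
  TFR = 5 × 265.07 / 1000 = 1.32535
Rural:
  Sum of ASFRs = 82.53 + 260.35 + 331.97 + 326.16 + 139.68 + 25.12 = 1165.81
  TFR = 5 × 1165.81 / 1000 = 5.82905
Difference = 1.32535 − 5.82905 = -4.5037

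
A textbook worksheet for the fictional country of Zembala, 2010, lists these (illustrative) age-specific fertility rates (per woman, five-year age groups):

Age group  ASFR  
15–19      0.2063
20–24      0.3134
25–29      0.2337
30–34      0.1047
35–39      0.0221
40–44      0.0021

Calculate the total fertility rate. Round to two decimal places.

4.41

Sum of ASFRs = 0.2063 + 0.3134 + 0.2337 + 0.1047 + 0.0221 + 0.0021 = 0.8823
TFR = 5 × 0.8823 = 4.4115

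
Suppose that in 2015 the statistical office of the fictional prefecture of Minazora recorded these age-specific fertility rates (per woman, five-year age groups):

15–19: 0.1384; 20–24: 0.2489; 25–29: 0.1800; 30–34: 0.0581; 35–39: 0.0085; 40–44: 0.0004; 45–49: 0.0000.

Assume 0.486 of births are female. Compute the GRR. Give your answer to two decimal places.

Proportion female at birth = 0.486.
Sum of ASFRs = 0.1384 + 0.2489 + 0.1800 + 0.0581 + 0.0085 + 0.0004 + 0.0000 = 0.6343
TFR = 5 × 0.6343 = 3.1715
GRR = 0.486 × 3.1715 = 1.54135

1.54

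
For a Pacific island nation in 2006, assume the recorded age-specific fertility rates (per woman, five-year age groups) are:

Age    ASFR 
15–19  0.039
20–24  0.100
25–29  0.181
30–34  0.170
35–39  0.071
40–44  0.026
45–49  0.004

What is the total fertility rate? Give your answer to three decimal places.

Sum of ASFRs = 0.039 + 0.100 + 0.181 + 0.170 + 0.071 + 0.026 + 0.004 = 0.591
TFR = 5 × 0.591 = 2.955

2.955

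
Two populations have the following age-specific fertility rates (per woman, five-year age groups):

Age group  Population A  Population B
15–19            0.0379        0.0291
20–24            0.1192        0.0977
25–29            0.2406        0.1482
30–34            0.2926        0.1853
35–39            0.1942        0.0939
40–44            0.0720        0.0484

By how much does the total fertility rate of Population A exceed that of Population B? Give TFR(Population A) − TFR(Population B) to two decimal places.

Population A:
  Sum of ASFRs = 0.0379 + 0.1192 + 0.2406 + 0.2926 + 0.1942 + 0.0720 = 0.9565
  TFR = 5 × 0.9565 = 4.7825
Population B:
  Sum of ASFRs = 0.0291 + 0.0977 + 0.1482 + 0.1853 + 0.0939 + 0.0484 = 0.6026
  TFR = 5 × 0.6026 = 3.013
Difference = 4.7825 − 3.013 = 1.7695

1.77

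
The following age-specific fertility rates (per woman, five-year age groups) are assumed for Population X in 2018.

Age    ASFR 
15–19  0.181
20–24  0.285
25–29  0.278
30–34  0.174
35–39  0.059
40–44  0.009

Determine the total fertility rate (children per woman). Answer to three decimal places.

4.930

Sum of ASFRs = 0.181 + 0.285 + 0.278 + 0.174 + 0.059 + 0.009 = 0.986
TFR = 5 × 0.986 = 4.93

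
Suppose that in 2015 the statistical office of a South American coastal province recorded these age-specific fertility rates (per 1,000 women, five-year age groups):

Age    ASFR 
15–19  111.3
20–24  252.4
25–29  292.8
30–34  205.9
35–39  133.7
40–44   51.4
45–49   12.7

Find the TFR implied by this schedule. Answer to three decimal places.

5.301

Sum of ASFRs = 111.3 + 252.4 + 292.8 + 205.9 + 133.7 + 51.4 + 12.7 = 1060.2
TFR = 5 × 1060.2 / 1000 = 5.301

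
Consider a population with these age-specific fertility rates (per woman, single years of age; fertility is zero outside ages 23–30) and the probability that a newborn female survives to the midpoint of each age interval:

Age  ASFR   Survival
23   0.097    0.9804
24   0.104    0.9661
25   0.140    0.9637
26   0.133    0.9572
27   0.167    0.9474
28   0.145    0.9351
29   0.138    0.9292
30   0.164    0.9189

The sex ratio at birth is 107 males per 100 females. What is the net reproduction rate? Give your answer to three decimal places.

0.498

Proportion female at birth = 100 / (100 + 107) = 0.48309.
Weighting each age-specific rate by interval width and survival:
  23: 1 × 0.097 × 0.9804 = 0.09510
  24: 1 × 0.104 × 0.9661 = 0.10047
  25: 1 × 0.140 × 0.9637 = 0.13492
  26: 1 × 0.133 × 0.9572 = 0.12731
  27: 1 × 0.167 × 0.9474 = 0.15822
  28: 1 × 0.145 × 0.9351 = 0.13559
  29: 1 × 0.138 × 0.9292 = 0.12823
  30: 1 × 0.164 × 0.9189 = 0.15070
Sum = 1.03054
NRR = 0.48309 × 1.03054 = 0.49784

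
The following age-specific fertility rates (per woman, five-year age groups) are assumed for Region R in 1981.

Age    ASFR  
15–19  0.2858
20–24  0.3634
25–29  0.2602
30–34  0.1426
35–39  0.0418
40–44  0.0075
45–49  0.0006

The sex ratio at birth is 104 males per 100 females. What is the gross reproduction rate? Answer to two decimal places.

Proportion female at birth = 100 / (100 + 104) = 0.49020.
Sum of ASFRs = 0.2858 + 0.3634 + 0.2602 + 0.1426 + 0.0418 + 0.0075 + 0.0006 = 1.1019
TFR = 5 × 1.1019 = 5.5095
GRR = 0.49020 × 5.5095 = 2.70076

2.70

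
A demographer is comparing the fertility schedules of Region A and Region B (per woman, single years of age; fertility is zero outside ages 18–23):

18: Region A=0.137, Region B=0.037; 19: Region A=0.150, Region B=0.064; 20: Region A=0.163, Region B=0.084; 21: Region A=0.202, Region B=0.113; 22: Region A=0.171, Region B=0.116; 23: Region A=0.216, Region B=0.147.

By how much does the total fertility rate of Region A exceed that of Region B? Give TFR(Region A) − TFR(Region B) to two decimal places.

Region A:
  Sum of ASFRs = 0.137 + 0.150 + 0.163 + 0.202 + 0.171 + 0.216 = 1.039
  TFR = 1.039
Region B:
  Sum of ASFRs = 0.037 + 0.064 + 0.084 + 0.113 + 0.116 + 0.147 = 0.561
  TFR = 0.561
Difference = 1.039 − 0.561 = 0.478

0.48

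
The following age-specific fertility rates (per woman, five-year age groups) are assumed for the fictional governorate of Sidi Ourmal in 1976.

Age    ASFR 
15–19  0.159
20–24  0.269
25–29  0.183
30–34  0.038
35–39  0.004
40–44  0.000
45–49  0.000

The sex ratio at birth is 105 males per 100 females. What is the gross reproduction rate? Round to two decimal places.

Proportion female at birth = 100 / (100 + 105) = 0.48780.
Sum of ASFRs = 0.159 + 0.269 + 0.183 + 0.038 + 0.004 + 0.000 + 0.000 = 0.653
TFR = 5 × 0.653 = 3.265
GRR = 0.48780 × 3.265 = 1.59267

1.59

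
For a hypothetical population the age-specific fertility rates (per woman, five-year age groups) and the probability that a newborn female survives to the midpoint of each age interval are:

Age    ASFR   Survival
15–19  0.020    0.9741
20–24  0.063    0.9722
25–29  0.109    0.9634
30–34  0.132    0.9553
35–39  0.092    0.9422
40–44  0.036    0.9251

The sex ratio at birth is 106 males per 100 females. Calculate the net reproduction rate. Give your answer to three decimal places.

1.048

Proportion female at birth = 100 / (100 + 106) = 0.48544.
Each age group contributes 5 × ASFR × survival:
  15–19: 5 × 0.020 × 0.9741 = 0.09741
  20–24: 5 × 0.063 × 0.9722 = 0.30624
  25–29: 5 × 0.109 × 0.9634 = 0.52505
  30–34: 5 × 0.132 × 0.9553 = 0.63050
  35–39: 5 × 0.092 × 0.9422 = 0.43341
  40–44: 5 × 0.036 × 0.9251 = 0.16652
Sum = 2.15913
NRR = 0.48544 × 2.15913 = 1.04813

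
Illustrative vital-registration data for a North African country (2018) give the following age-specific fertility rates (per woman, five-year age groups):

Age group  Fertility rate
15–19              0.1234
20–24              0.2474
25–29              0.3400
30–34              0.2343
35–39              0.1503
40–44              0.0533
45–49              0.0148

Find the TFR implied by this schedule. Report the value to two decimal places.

5.82

Sum of ASFRs = 0.1234 + 0.2474 + 0.3400 + 0.2343 + 0.1503 + 0.0533 + 0.0148 = 1.1635
TFR = 5 × 1.1635 = 5.8175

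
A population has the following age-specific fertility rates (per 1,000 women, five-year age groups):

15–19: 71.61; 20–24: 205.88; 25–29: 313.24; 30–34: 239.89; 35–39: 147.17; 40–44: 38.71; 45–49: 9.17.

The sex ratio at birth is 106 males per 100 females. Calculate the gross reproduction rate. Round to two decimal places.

Proportion female at birth = 100 / (100 + 106) = 0.48544.
Sum of ASFRs = 71.61 + 205.88 + 313.24 + 239.89 + 147.17 + 38.71 + 9.17 = 1025.67
TFR = 5 × 1025.67 / 1000 = 5.12835
GRR = 0.48544 × 5.12835 = 2.48951

2.49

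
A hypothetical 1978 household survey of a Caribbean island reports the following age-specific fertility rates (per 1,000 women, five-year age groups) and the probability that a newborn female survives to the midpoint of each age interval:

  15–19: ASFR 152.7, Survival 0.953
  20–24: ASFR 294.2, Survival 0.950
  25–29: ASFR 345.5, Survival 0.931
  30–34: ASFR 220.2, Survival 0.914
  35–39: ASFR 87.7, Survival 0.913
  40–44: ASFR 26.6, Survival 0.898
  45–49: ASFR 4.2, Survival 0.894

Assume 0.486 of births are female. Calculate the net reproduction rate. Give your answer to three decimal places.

Proportion female at birth = 0.486.
Weighting each age-specific rate by interval width and survival:
  15–19: 5 × 152.7/1000 × 0.953 = 0.72762
  20–24: 5 × 294.2/1000 × 0.950 = 1.39745
  25–29: 5 × 345.5/1000 × 0.931 = 1.60830
  30–34: 5 × 220.2/1000 × 0.914 = 1.00631
  35–39: 5 × 87.7/1000 × 0.913 = 0.40035
  40–44: 5 × 26.6/1000 × 0.898 = 0.11943
  45–49: 5 × 4.2/1000 × 0.894 = 0.01877
Sum = 5.27823
NRR = 0.486 × 5.27823 = 2.56522

2.565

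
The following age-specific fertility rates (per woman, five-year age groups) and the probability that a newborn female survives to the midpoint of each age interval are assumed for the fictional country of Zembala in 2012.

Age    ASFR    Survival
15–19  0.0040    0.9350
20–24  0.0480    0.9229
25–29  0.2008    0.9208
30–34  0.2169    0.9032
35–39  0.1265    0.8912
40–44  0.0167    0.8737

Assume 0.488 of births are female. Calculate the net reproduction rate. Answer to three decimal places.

Proportion female at birth = 0.488.
Survival-weighted fertility by age (5·fₓ·Sₓ):
  15–19: 5 × 0.0040 × 0.9350 = 0.01870
  20–24: 5 × 0.0480 × 0.9229 = 0.22150
  25–29: 5 × 0.2008 × 0.9208 = 0.92448
  30–34: 5 × 0.2169 × 0.9032 = 0.97952
  35–39: 5 × 0.1265 × 0.8912 = 0.56368
  40–44: 5 × 0.0167 × 0.8737 = 0.07295
Sum = 2.78083
NRR = 0.488 × 2.78083 = 1.35705
NRR > 1, so each generation more than replaces itself.

1.357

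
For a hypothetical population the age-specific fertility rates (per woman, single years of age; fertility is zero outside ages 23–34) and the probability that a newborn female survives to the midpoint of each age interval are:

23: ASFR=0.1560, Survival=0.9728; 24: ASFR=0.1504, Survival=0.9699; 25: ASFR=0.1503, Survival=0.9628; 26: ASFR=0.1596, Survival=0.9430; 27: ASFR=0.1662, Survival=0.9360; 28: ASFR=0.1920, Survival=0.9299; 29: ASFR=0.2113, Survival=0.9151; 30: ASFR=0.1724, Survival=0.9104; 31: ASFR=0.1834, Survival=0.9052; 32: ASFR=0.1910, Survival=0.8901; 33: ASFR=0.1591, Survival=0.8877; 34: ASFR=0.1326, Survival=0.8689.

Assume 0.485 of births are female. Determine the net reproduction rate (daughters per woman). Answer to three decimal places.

Proportion female at birth = 0.485.
Survival-weighted fertility by age (1·fₓ·Sₓ):
  23: 1 × 0.1560 × 0.9728 = 0.15176
  24: 1 × 0.1504 × 0.9699 = 0.14587
  25: 1 × 0.1503 × 0.9628 = 0.14471
  26: 1 × 0.1596 × 0.9430 = 0.15050
  27: 1 × 0.1662 × 0.9360 = 0.15556
  28: 1 × 0.1920 × 0.9299 = 0.17854
  29: 1 × 0.2113 × 0.9151 = 0.19336
  30: 1 × 0.1724 × 0.9104 = 0.15695
  31: 1 × 0.1834 × 0.9052 = 0.16601
  32: 1 × 0.1910 × 0.8901 = 0.17001
  33: 1 × 0.1591 × 0.8877 = 0.14123
  34: 1 × 0.1326 × 0.8689 = 0.11522
Sum = 1.86972
NRR = 0.485 × 1.86972 = 0.90681

0.907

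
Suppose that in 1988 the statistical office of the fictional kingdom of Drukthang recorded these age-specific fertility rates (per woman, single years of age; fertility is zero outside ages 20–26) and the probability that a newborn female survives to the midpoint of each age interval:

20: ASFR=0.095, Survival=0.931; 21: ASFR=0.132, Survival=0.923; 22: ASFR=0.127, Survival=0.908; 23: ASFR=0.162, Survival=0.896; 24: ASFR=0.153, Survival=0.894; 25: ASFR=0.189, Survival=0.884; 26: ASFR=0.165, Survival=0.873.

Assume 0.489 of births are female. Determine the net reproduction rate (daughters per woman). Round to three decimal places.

Proportion female at birth = 0.489.
Per-age-group product (1 × ASFR × survival probability):
  20: 1 × 0.095 × 0.931 = 0.08845
  21: 1 × 0.132 × 0.923 = 0.12184
  22: 1 × 0.127 × 0.908 = 0.11532
  23: 1 × 0.162 × 0.896 = 0.14515
  24: 1 × 0.153 × 0.894 = 0.13678
  25: 1 × 0.189 × 0.884 = 0.16708
  26: 1 × 0.165 × 0.873 = 0.14405
Sum = 0.91867
NRR = 0.489 × 0.91867 = 0.44923
NRR < 1, so the cohort does not fully replace itself.

0.449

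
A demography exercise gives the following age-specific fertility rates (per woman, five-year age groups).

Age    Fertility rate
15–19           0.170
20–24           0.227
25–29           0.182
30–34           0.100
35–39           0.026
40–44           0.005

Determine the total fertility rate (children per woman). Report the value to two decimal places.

3.55

Sum of ASFRs = 0.170 + 0.227 + 0.182 + 0.100 + 0.026 + 0.005 = 0.710
TFR = 5 × 0.710 = 3.55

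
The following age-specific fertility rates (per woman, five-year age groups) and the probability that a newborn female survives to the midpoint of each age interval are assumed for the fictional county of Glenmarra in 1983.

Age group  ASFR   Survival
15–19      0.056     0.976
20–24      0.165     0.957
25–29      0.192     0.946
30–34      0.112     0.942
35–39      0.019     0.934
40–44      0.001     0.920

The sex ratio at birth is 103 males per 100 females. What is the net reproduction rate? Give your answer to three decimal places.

Proportion female at birth = 100 / (100 + 103) = 0.49261.
Per-age-group product (5 × ASFR × survival probability):
  15–19: 5 × 0.056 × 0.976 = 0.27328
  20–24: 5 × 0.165 × 0.957 = 0.78953
  25–29: 5 × 0.192 × 0.946 = 0.90816
  30–34: 5 × 0.112 × 0.942 = 0.52752
  35–39: 5 × 0.019 × 0.934 = 0.08873
  40–44: 5 × 0.001 × 0.920 = 0.00460
Sum = 2.59182
NRR = 0.49261 × 2.59182 = 1.27676
An NRR exceeding 1 indicates intrinsic growth under these rates.

1.277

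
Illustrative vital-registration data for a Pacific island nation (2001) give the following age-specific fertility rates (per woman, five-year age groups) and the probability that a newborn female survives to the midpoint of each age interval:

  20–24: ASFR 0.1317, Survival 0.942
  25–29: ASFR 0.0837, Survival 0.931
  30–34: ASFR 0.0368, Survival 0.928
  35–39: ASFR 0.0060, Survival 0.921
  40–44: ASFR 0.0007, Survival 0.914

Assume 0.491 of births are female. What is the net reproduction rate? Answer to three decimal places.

0.595

Proportion female at birth = 0.491.
Survival-weighted fertility by age (5·fₓ·Sₓ):
  20–24: 5 × 0.1317 × 0.942 = 0.62031
  25–29: 5 × 0.0837 × 0.931 = 0.38962
  30–34: 5 × 0.0368 × 0.928 = 0.17075
  35–39: 5 × 0.0060 × 0.921 = 0.02763
  40–44: 5 × 0.0007 × 0.914 = 0.00320
Sum = 1.21151
NRR = 0.491 × 1.21151 = 0.59485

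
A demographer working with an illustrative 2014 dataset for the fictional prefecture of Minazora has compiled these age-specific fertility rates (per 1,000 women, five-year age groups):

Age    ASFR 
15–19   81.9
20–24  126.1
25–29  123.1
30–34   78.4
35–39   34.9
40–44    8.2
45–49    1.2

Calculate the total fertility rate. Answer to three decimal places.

Sum of ASFRs = 81.9 + 126.1 + 123.1 + 78.4 + 34.9 + 8.2 + 1.2 = 453.8
TFR = 5 × 453.8 / 1000 = 2.269

2.269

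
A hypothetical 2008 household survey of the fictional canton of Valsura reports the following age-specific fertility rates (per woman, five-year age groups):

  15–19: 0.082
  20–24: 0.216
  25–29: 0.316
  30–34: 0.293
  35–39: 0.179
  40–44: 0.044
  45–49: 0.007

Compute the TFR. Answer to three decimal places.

5.685

Sum of ASFRs = 0.082 + 0.216 + 0.316 + 0.293 + 0.179 + 0.044 + 0.007 = 1.137
TFR = 5 × 1.137 = 5.685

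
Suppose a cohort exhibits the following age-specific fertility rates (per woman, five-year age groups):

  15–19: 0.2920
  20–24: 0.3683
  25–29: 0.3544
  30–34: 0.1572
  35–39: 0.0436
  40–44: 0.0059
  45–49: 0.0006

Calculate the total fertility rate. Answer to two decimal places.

6.11

Sum of ASFRs = 0.2920 + 0.3683 + 0.3544 + 0.1572 + 0.0436 + 0.0059 + 0.0006 = 1.2220
TFR = 5 × 1.2220 = 6.11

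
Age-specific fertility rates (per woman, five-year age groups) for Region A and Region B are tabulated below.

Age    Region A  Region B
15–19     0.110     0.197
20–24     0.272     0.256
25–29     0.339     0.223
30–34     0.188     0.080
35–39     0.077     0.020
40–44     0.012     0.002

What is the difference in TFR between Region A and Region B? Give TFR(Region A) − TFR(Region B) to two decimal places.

Region A:
  Sum of ASFRs = 0.110 + 0.272 + 0.339 + 0.188 + 0.077 + 0.012 = 0.998
  TFR = 5 × 0.998 = 4.99
Region B:
  Sum of ASFRs = 0.197 + 0.256 + 0.223 + 0.080 + 0.020 + 0.002 = 0.778
  TFR = 5 × 0.778 = 3.89
Difference = 4.99 − 3.89 = 1.1

1.10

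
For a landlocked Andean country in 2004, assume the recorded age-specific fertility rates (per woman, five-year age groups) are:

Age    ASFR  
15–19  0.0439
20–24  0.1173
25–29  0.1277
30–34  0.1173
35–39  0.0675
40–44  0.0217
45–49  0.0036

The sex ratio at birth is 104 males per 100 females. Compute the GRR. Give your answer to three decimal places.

Proportion female at birth = 100 / (100 + 104) = 0.49020.
Sum of ASFRs = 0.0439 + 0.1173 + 0.1277 + 0.1173 + 0.0675 + 0.0217 + 0.0036 = 0.4990
TFR = 5 × 0.4990 = 2.495
GRR = 0.49020 × 2.495 = 1.22305

1.223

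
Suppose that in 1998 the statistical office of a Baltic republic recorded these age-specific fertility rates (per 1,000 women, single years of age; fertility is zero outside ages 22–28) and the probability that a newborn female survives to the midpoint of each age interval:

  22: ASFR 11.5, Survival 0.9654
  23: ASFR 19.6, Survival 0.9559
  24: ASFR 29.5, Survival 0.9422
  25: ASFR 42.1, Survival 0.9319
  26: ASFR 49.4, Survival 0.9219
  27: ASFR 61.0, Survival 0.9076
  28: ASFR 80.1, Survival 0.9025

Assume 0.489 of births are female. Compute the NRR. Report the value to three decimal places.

0.132

Proportion female at birth = 0.489.
Weighting each age-specific rate by interval width and survival:
  22: 1 × 11.5/1000 × 0.9654 = 0.01110
  23: 1 × 19.6/1000 × 0.9559 = 0.01874
  24: 1 × 29.5/1000 × 0.9422 = 0.02779
  25: 1 × 42.1/1000 × 0.9319 = 0.03923
  26: 1 × 49.4/1000 × 0.9219 = 0.04554
  27: 1 × 61.0/1000 × 0.9076 = 0.05536
  28: 1 × 80.1/1000 × 0.9025 = 0.07229
Sum = 0.27005
NRR = 0.489 × 0.27005 = 0.13205
An NRR under 1 implies long-run decline under these rates.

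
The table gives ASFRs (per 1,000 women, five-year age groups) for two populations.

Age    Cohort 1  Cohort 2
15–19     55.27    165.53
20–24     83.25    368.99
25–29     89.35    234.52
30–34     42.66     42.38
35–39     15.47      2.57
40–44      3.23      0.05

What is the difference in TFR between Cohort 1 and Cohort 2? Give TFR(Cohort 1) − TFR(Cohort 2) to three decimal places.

-2.624

Cohort 1:
  Sum of ASFRs = 55.27 + 83.25 + 89.35 + 42.66 + 15.47 + 3.23 = 289.23
  TFR = 5 × 289.23 / 1000 = 1.44615
Cohort 2:
  Sum of ASFRs = 165.53 + 368.99 + 234.52 + 42.38 + 2.57 + 0.05 = 814.04
  TFR = 5 × 814.04 / 1000 = 4.0702
Difference = 1.44615 − 4.0702 = -2.62405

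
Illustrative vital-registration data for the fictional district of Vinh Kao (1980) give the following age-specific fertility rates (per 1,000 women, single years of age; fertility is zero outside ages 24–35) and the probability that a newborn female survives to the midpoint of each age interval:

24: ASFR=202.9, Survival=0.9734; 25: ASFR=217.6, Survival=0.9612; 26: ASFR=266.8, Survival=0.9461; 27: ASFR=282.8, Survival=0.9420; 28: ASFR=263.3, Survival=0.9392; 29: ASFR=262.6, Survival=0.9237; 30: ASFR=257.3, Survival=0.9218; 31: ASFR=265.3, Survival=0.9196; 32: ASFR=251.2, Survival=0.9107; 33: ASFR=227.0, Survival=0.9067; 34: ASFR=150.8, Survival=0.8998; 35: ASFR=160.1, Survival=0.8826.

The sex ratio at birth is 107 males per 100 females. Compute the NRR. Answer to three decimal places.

Proportion female at birth = 100 / (100 + 107) = 0.48309.
Each age group contributes 1 × ASFR × survival:
  24: 1 × 202.9/1000 × 0.9734 = 0.19750
  25: 1 × 217.6/1000 × 0.9612 = 0.20916
  26: 1 × 266.8/1000 × 0.9461 = 0.25242
  27: 1 × 282.8/1000 × 0.9420 = 0.26640
  28: 1 × 263.3/1000 × 0.9392 = 0.24729
  29: 1 × 262.6/1000 × 0.9237 = 0.24256
  30: 1 × 257.3/1000 × 0.9218 = 0.23718
  31: 1 × 265.3/1000 × 0.9196 = 0.24397
  32: 1 × 251.2/1000 × 0.9107 = 0.22877
  33: 1 × 227.0/1000 × 0.9067 = 0.20582
  34: 1 × 150.8/1000 × 0.8998 = 0.13569
  35: 1 × 160.1/1000 × 0.8826 = 0.14130
Sum = 2.60806
NRR = 0.48309 × 2.60806 = 1.25993
NRR > 1, so each generation more than replaces itself.

1.260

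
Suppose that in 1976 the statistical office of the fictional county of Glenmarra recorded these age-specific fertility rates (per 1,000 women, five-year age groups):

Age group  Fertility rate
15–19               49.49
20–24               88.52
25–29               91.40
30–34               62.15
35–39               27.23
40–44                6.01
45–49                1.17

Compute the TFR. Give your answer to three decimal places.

Sum of ASFRs = 49.49 + 88.52 + 91.40 + 62.15 + 27.23 + 6.01 + 1.17 = 325.97
TFR = 5 × 325.97 / 1000 = 1.62985

1.630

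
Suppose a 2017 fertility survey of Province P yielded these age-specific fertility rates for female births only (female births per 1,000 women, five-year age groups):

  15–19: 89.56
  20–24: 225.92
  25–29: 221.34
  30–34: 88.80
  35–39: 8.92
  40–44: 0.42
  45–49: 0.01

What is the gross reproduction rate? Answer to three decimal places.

3.175

Sum of female ASFRs = 89.56 + 225.92 + 221.34 + 88.80 + 8.92 + 0.42 + 0.01 = 634.97
GRR = 5 × 634.97 / 1000 = 3.17485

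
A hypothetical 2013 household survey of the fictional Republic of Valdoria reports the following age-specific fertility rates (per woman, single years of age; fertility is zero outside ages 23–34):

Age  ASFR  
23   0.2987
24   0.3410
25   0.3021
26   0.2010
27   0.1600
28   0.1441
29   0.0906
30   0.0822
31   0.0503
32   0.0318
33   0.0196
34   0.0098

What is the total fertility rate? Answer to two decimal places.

Sum of ASFRs = 0.2987 + 0.3410 + 0.3021 + 0.2010 + 0.1600 + 0.1441 + 0.0906 + 0.0822 + 0.0503 + 0.0318 + 0.0196 + 0.0098 = 1.7312
TFR = 1.7312

1.73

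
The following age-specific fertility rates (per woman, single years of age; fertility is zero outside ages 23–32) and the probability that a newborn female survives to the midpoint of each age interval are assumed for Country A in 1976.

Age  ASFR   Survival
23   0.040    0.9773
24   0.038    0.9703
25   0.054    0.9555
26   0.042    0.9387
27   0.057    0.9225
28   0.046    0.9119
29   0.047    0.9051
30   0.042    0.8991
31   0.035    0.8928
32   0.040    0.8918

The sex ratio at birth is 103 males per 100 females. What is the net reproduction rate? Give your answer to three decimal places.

0.201

Proportion female at birth = 100 / (100 + 103) = 0.49261.
Per-age-group product (1 × ASFR × survival probability):
  23: 1 × 0.040 × 0.9773 = 0.03909
  24: 1 × 0.038 × 0.9703 = 0.03687
  25: 1 × 0.054 × 0.9555 = 0.05160
  26: 1 × 0.042 × 0.9387 = 0.03943
  27: 1 × 0.057 × 0.9225 = 0.05258
  28: 1 × 0.046 × 0.9119 = 0.04195
  29: 1 × 0.047 × 0.9051 = 0.04254
  30: 1 × 0.042 × 0.8991 = 0.03776
  31: 1 × 0.035 × 0.8928 = 0.03125
  32: 1 × 0.040 × 0.8918 = 0.03567
Sum = 0.40874
NRR = 0.49261 × 0.40874 = 0.20135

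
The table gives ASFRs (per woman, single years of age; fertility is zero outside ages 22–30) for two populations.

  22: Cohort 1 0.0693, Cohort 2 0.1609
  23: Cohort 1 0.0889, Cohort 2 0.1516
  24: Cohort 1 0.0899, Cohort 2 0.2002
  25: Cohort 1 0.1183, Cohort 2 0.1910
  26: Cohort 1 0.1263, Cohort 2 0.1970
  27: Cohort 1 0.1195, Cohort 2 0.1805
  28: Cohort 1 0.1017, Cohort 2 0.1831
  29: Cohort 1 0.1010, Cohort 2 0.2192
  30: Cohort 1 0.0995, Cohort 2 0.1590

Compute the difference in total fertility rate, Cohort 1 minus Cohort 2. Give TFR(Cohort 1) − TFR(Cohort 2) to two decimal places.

Cohort 1:
  Sum of ASFRs = 0.0693 + 0.0889 + 0.0899 + 0.1183 + 0.1263 + 0.1195 + 0.1017 + 0.1010 + 0.0995 = 0.9144
  TFR = 0.9144
Cohort 2:
  Sum of ASFRs = 0.1609 + 0.1516 + 0.2002 + 0.1910 + 0.1970 + 0.1805 + 0.1831 + 0.2192 + 0.1590 = 1.6425
  TFR = 1.6425
Difference = 0.9144 − 1.6425 = -0.7281

-0.73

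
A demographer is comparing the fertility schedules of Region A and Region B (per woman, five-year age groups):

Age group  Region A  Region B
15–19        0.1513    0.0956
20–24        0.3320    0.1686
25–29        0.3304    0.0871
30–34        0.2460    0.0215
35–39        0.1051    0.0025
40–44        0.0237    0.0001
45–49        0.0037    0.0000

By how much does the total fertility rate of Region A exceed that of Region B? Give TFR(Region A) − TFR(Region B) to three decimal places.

Region A:
  Sum of ASFRs = 0.1513 + 0.3320 + 0.3304 + 0.2460 + 0.1051 + 0.0237 + 0.0037 = 1.1922
  TFR = 5 × 1.1922 = 5.961
Region B:
  Sum of ASFRs = 0.0956 + 0.1686 + 0.0871 + 0.0215 + 0.0025 + 0.0001 + 0.0000 = 0.3754
  TFR = 5 × 0.3754 = 1.877
Difference = 5.961 − 1.877 = 4.084

4.084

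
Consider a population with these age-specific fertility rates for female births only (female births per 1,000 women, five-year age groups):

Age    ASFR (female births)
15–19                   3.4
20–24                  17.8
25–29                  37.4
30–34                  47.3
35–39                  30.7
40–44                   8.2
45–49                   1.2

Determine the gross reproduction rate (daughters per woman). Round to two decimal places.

Sum of female ASFRs = 3.4 + 17.8 + 37.4 + 47.3 + 30.7 + 8.2 + 1.2 = 146.0
GRR = 5 × 146.0 / 1000 = 0.73

0.73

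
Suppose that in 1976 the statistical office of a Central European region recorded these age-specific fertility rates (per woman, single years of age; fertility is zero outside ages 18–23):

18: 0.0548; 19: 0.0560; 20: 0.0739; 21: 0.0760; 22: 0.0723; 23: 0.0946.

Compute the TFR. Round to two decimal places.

Sum of ASFRs = 0.0548 + 0.0560 + 0.0739 + 0.0760 + 0.0723 + 0.0946 = 0.4276
TFR = 0.4276

0.43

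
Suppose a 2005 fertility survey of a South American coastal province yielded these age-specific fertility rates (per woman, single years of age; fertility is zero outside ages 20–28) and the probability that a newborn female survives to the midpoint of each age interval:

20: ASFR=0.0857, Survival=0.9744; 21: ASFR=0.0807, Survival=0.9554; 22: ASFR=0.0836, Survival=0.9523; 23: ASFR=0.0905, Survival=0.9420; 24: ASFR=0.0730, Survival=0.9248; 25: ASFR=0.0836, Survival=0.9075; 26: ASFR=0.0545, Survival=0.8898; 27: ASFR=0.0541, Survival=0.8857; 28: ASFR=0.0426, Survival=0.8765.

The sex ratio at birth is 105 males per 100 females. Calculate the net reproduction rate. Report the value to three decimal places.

Proportion female at birth = 100 / (100 + 105) = 0.48780.
Weighting each age-specific rate by interval width and survival:
  20: 1 × 0.0857 × 0.9744 = 0.08351
  21: 1 × 0.0807 × 0.9554 = 0.07710
  22: 1 × 0.0836 × 0.9523 = 0.07961
  23: 1 × 0.0905 × 0.9420 = 0.08525
  24: 1 × 0.0730 × 0.9248 = 0.06751
  25: 1 × 0.0836 × 0.9075 = 0.07587
  26: 1 × 0.0545 × 0.8898 = 0.04849
  27: 1 × 0.0541 × 0.8857 = 0.04792
  28: 1 × 0.0426 × 0.8765 = 0.03734
Sum = 0.60260
NRR = 0.48780 × 0.60260 = 0.29395
With NRR below 1 the population is below replacement fertility.

0.294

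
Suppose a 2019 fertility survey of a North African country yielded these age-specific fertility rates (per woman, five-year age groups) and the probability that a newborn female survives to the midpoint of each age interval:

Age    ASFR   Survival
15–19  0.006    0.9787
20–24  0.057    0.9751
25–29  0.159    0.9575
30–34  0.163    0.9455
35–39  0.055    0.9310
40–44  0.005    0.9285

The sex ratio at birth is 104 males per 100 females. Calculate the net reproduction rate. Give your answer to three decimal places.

1.038

Proportion female at birth = 100 / (100 + 104) = 0.49020.
Weighting each age-specific rate by interval width and survival:
  15–19: 5 × 0.006 × 0.9787 = 0.02936
  20–24: 5 × 0.057 × 0.9751 = 0.27790
  25–29: 5 × 0.159 × 0.9575 = 0.76121
  30–34: 5 × 0.163 × 0.9455 = 0.77058
  35–39: 5 × 0.055 × 0.9310 = 0.25603
  40–44: 5 × 0.005 × 0.9285 = 0.02321
Sum = 2.11829
NRR = 0.49020 × 2.11829 = 1.03839
An NRR exceeding 1 indicates intrinsic growth under these rates.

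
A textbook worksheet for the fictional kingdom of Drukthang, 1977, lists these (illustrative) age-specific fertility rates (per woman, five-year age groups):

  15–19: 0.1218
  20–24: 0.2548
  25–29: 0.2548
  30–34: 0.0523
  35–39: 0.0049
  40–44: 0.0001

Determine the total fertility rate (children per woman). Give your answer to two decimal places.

Sum of ASFRs = 0.1218 + 0.2548 + 0.2548 + 0.0523 + 0.0049 + 0.0001 = 0.6887
TFR = 5 × 0.6887 = 3.4435

3.44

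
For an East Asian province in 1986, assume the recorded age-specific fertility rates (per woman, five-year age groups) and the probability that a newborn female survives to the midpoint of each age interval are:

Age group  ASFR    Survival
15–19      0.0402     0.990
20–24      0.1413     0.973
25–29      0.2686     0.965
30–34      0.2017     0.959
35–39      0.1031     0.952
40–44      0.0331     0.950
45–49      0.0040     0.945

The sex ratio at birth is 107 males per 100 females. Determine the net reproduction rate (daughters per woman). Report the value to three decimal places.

1.844

Proportion female at birth = 100 / (100 + 107) = 0.48309.
Each age group contributes 5 × ASFR × survival:
  15–19: 5 × 0.0402 × 0.990 = 0.19899
  20–24: 5 × 0.1413 × 0.973 = 0.68742
  25–29: 5 × 0.2686 × 0.965 = 1.29600
  30–34: 5 × 0.2017 × 0.959 = 0.96715
  35–39: 5 × 0.1031 × 0.952 = 0.49076
  40–44: 5 × 0.0331 × 0.950 = 0.15723
  45–49: 5 × 0.0040 × 0.945 = 0.01890
Sum = 3.81645
NRR = 0.48309 × 3.81645 = 1.84369
NRR > 1, so each generation more than replaces itself.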